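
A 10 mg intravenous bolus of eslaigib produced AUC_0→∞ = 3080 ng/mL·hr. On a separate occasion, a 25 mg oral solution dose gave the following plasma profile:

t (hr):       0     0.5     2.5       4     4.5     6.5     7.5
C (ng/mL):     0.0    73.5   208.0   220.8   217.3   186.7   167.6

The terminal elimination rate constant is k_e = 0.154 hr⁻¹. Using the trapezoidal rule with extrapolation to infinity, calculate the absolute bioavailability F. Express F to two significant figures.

F = 0.31

Trapezoidal AUC_0→7.5 (oral solution):
  [0→0.5]: (0.0+73.5)/2 × 0.5 = 18.375
  [0.5→2.5]: (73.5+208.0)/2 × 2 = 281.5
  [2.5→4]: (208.0+220.8)/2 × 1.5 = 321.6
  [4→4.5]: (220.8+217.3)/2 × 0.5 = 109.525
  [4.5→6.5]: (217.3+186.7)/2 × 2 = 404.0
  [6.5→7.5]: (186.7+167.6)/2 × 1 = 177.15
  Sum = 1312.15 ng/mL·hr
Tail: C_last/k_e = 167.6/0.154 = 1088.312
AUC_0→∞ (oral solution) = 1312.15 + 1088.312 = 2400.462 ng/mL·hr
F = (AUC_ev/D_ev)/(AUC_iv/D_iv) = (2400.462/25)/(3080/10) = 96.01848/308 = 0.3117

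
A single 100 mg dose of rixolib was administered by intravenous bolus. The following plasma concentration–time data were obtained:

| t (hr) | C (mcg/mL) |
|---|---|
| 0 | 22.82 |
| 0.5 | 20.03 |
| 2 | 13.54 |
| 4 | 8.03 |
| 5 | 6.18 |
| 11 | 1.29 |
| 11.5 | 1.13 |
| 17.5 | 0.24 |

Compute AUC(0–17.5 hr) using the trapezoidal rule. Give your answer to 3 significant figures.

AUC = 91.7 mcg/mL·hr

Trapezoidal AUC_0→17.5:
  [0→0.5]: (22.82+20.03)/2 × 0.5 = 10.7125
  [0.5→2]: (20.03+13.54)/2 × 1.5 = 25.1775
  [2→4]: (13.54+8.03)/2 × 2 = 21.57
  [4→5]: (8.03+6.18)/2 × 1 = 7.105
  [5→11]: (6.18+1.29)/2 × 6 = 22.41
  [11→11.5]: (1.29+1.13)/2 × 0.5 = 0.605
  [11.5→17.5]: (1.13+0.24)/2 × 6 = 4.11
  Sum = 91.69 mcg/mL·hr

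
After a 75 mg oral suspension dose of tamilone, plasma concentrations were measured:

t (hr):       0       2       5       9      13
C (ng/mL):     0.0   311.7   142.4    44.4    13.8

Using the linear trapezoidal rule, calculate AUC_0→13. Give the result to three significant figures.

Trapezoidal AUC_0→13:
  [0→2]: (0.0+311.7)/2 × 2 = 311.7
  [2→5]: (311.7+142.4)/2 × 3 = 681.15
  [5→9]: (142.4+44.4)/2 × 4 = 373.6
  [9→13]: (44.4+13.8)/2 × 4 = 116.4
  Sum = 1482.85 ng/mL·hr

AUC = 1480 ng/mL·hr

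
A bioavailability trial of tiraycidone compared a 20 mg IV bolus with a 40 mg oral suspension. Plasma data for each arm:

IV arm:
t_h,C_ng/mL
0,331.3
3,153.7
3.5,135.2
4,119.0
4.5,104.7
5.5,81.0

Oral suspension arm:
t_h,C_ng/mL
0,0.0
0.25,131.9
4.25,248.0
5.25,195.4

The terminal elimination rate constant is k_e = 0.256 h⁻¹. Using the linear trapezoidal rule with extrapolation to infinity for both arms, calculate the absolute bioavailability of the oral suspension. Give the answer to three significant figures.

Trapezoidal AUC_0→5.5 (IV):
  [0→3]: (331.3+153.7)/2 × 3 = 727.5
  [3→3.5]: (153.7+135.2)/2 × 0.5 = 72.225
  [3.5→4]: (135.2+119.0)/2 × 0.5 = 63.55
  [4→4.5]: (119.0+104.7)/2 × 0.5 = 55.925
  [4.5→5.5]: (104.7+81.0)/2 × 1 = 92.85
  Sum = 1012.05 ng/mL·h
IV tail: 81.0/0.256 = 316.406; AUC_iv,0→∞ = 1012.05 + 316.406 = 1328.456 ng/mL·h
Trapezoidal AUC_0→5.25 (oral suspension):
  [0→0.25]: (0.0+131.9)/2 × 0.25 = 16.4875
  [0.25→4.25]: (131.9+248.0)/2 × 4 = 759.8
  [4.25→5.25]: (248.0+195.4)/2 × 1 = 221.7
  Sum = 997.9875 ng/mL·h
oral suspension tail: 195.4/0.256 = 763.281; AUC_ev,0→∞ = 997.9875 + 763.281 = 1761.2685 ng/mL·h
F = (AUC_ev/D_ev)/(AUC_iv/D_iv) = (1761.2685/40)/(1328.456/20) = 44.0317/66.4228 = 0.6629

F = 0.663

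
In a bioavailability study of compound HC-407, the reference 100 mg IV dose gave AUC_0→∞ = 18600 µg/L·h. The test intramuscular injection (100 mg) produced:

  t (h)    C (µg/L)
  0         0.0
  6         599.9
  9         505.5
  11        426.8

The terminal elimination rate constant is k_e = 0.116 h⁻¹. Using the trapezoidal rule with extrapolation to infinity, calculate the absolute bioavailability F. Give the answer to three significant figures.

Trapezoidal AUC_0→11 (intramuscular injection):
  [0→6]: (0.0+599.9)/2 × 6 = 1799.7
  [6→9]: (599.9+505.5)/2 × 3 = 1658.1
  [9→11]: (505.5+426.8)/2 × 2 = 932.3
  Sum = 4390.1 µg/L·h
Tail: C_last/k_e = 426.8/0.116 = 3679.310
AUC_0→∞ (intramuscular injection) = 4390.1 + 3679.310 = 8069.41 µg/L·h
F = (AUC_ev/D_ev)/(AUC_iv/D_iv) = (8069.41/100)/(18600/100) = 80.6941/186 = 0.4338

F = 0.434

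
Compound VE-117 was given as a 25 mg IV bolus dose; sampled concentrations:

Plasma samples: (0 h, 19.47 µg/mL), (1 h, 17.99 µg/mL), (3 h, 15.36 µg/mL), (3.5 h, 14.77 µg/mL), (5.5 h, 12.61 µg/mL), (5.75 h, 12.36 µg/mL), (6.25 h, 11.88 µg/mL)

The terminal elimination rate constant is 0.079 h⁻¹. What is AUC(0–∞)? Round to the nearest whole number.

Trapezoidal AUC_0→6.25:
  [0→1]: (19.47+17.99)/2 × 1 = 18.73
  [1→3]: (17.99+15.36)/2 × 2 = 33.35
  [3→3.5]: (15.36+14.77)/2 × 0.5 = 7.5325
  [3.5→5.5]: (14.77+12.61)/2 × 2 = 27.38
  [5.5→5.75]: (12.61+12.36)/2 × 0.25 = 3.12125
  [5.75→6.25]: (12.36+11.88)/2 × 0.5 = 6.06
  Sum = 96.17375 µg/mL·h
Extrapolated tail: C_last / k_e = 11.88 / 0.079 = 150.380
AUC_0→∞ = 96.17375 + 150.380 = 246.55375 µg/mL·h

AUC = 247 µg/mL·h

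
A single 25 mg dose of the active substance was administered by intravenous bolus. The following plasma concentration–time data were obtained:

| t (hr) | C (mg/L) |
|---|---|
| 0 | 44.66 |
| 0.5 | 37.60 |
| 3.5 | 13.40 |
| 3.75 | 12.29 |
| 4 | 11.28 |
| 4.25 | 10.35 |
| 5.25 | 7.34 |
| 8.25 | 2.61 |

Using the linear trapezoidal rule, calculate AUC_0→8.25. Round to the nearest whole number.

Trapezoidal AUC_0→8.25:
  [0→0.5]: (44.66+37.60)/2 × 0.5 = 20.565
  [0.5→3.5]: (37.60+13.40)/2 × 3 = 76.5
  [3.5→3.75]: (13.40+12.29)/2 × 0.25 = 3.21125
  [3.75→4]: (12.29+11.28)/2 × 0.25 = 2.94625
  [4→4.25]: (11.28+10.35)/2 × 0.25 = 2.70375
  [4.25→5.25]: (10.35+7.34)/2 × 1 = 8.845
  [5.25→8.25]: (7.34+2.61)/2 × 3 = 14.925
  Sum = 129.69625 mg/L·hr

AUC = 130 mg/L·hr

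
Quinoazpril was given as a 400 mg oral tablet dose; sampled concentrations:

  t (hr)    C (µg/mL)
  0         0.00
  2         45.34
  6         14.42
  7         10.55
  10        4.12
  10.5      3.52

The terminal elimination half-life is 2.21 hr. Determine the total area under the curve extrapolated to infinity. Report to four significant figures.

AUC = 212.5 µg/mL·hr

Trapezoidal AUC_0→10.5:
  [0→2]: (0.00+45.34)/2 × 2 = 45.34
  [2→6]: (45.34+14.42)/2 × 4 = 119.52
  [6→7]: (14.42+10.55)/2 × 1 = 12.485
  [7→10]: (10.55+4.12)/2 × 3 = 22.005
  [10→10.5]: (4.12+3.52)/2 × 0.5 = 1.91
  Sum = 201.26 µg/mL·hr
k_e = ln2 / t½ = 0.693147 / 2.21 = 0.3136 hr^-1
Extrapolated tail: C_last / k_e = 3.52 / 0.3136 = 11.224
AUC_0→∞ = 201.26 + 11.224 = 212.484 µg/mL·hr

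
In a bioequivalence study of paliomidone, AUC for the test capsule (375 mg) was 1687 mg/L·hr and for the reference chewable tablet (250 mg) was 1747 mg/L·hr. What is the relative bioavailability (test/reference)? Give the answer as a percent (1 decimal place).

F_rel = 64.4%

F_rel = (AUC_test/D_test) / (AUC_ref/D_ref)
      = (1687/375) / (1747/250)
      = 4.49867 / 6.988 = 0.6438 = 64.38%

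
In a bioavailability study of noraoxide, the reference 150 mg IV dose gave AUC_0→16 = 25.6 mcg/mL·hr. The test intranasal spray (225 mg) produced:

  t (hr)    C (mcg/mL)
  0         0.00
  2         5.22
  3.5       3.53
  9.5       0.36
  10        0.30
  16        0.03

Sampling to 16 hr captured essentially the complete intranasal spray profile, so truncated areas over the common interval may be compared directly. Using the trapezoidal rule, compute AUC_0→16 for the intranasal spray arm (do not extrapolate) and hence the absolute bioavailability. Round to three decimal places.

Trapezoidal AUC_0→16 (intranasal spray):
  [0→2]: (0.00+5.22)/2 × 2 = 5.22
  [2→3.5]: (5.22+3.53)/2 × 1.5 = 6.5625
  [3.5→9.5]: (3.53+0.36)/2 × 6 = 11.67
  [9.5→10]: (0.36+0.30)/2 × 0.5 = 0.165
  [10→16]: (0.30+0.03)/2 × 6 = 0.99
  Sum = 24.6075 mcg/mL·hr
F = (AUC_ev/D_ev)/(AUC_iv/D_iv) = (24.6075/225)/(25.6/150) = 0.109367/0.170667 = 0.6408

F = 0.641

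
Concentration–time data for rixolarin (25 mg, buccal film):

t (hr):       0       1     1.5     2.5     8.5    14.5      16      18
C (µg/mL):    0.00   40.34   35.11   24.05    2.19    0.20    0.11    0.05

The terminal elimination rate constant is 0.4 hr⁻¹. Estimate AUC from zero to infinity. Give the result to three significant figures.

AUC = 155 µg/mL·hr

Trapezoidal AUC_0→18:
  [0→1]: (0.00+40.34)/2 × 1 = 20.17
  [1→1.5]: (40.34+35.11)/2 × 0.5 = 18.8625
  [1.5→2.5]: (35.11+24.05)/2 × 1 = 29.58
  [2.5→8.5]: (24.05+2.19)/2 × 6 = 78.72
  [8.5→14.5]: (2.19+0.20)/2 × 6 = 7.17
  [14.5→16]: (0.20+0.11)/2 × 1.5 = 0.2325
  [16→18]: (0.11+0.05)/2 × 2 = 0.16
  Sum = 154.895 µg/mL·hr
Extrapolated tail: C_last / k_e = 0.05 / 0.4 = 0.125
AUC_0→∞ = 154.895 + 0.125 = 155.02 µg/mL·hr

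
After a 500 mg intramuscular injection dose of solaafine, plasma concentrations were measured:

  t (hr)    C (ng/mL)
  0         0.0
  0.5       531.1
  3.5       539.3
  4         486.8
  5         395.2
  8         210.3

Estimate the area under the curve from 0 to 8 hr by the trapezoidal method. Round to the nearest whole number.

AUC = 3344 ng/mL·hr

Trapezoidal AUC_0→8:
  [0→0.5]: (0.0+531.1)/2 × 0.5 = 132.775
  [0.5→3.5]: (531.1+539.3)/2 × 3 = 1605.6
  [3.5→4]: (539.3+486.8)/2 × 0.5 = 256.525
  [4→5]: (486.8+395.2)/2 × 1 = 441.0
  [5→8]: (395.2+210.3)/2 × 3 = 908.25
  Sum = 3344.15 ng/mL·hr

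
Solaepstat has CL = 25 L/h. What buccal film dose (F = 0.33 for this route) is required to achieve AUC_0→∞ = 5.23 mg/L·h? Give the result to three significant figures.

Dose = 396 mg

Dose = CL × AUC_0→∞ / F
     = 25 × 5.23 / 0.33 = 396.212 mg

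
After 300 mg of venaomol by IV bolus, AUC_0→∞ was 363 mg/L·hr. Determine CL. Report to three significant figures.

CL = Dose_iv / AUC_0→∞
   = 300 / 363 = 0.826446 L/hr

CL = 0.826 L/hr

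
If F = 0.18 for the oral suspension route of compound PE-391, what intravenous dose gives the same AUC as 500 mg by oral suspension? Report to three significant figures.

D_iv = 90.0 mg

Systemic exposure from an extravascular dose = F × D_ev, so the equivalent IV dose is F × D_ev.
D_iv = F × D_ev = 0.18 × 500 = 90 mg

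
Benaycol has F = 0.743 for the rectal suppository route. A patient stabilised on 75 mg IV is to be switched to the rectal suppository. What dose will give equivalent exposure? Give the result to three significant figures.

For equal systemic exposure: F × D_ev = D_iv
D_ev = D_iv / F = 75 / 0.743 = 100.942 mg

D_rectal = 101 mg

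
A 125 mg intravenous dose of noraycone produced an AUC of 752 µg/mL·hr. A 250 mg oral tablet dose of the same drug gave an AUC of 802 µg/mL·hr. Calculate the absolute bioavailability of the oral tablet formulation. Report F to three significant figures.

F = 0.533

F = (AUC_ev / D_ev) / (AUC_iv / D_iv)
  = (802/250) / (752/125)
  = 3.208 / 6.016 = 0.5332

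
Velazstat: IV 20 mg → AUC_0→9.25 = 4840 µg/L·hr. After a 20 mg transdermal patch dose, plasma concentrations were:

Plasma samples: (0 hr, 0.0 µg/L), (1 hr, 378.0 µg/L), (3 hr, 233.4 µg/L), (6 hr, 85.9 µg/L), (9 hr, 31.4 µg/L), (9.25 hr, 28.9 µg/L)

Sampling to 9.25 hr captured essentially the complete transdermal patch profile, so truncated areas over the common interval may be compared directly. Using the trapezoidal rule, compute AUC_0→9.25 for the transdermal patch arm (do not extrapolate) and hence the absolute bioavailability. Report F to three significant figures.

Trapezoidal AUC_0→9.25 (transdermal patch):
  [0→1]: (0.0+378.0)/2 × 1 = 189.0
  [1→3]: (378.0+233.4)/2 × 2 = 611.4
  [3→6]: (233.4+85.9)/2 × 3 = 478.95
  [6→9]: (85.9+31.4)/2 × 3 = 175.95
  [9→9.25]: (31.4+28.9)/2 × 0.25 = 7.5375
  Sum = 1462.8375 µg/L·hr
F = (AUC_ev/D_ev)/(AUC_iv/D_iv) = (1462.8375/20)/(4840/20) = 73.141875/242 = 0.3022

F = 0.302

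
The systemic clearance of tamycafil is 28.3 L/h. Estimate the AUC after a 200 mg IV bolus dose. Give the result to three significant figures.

AUC_0→∞ = Dose_iv / CL
        = 200 / 28.3 = 7.06714 mg/L·h

AUC = 7.07 mg/L·h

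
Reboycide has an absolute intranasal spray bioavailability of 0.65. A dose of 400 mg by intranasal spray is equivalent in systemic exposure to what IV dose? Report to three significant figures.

D_iv = 260 mg

Systemic exposure from an extravascular dose = F × D_ev, so the equivalent IV dose is F × D_ev.
D_iv = F × D_ev = 0.65 × 400 = 260 mg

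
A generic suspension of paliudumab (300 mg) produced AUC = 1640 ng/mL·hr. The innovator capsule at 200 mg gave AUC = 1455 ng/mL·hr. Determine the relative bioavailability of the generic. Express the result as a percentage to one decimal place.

F_rel = (AUC_test/D_test) / (AUC_ref/D_ref)
      = (1640/300) / (1455/200)
      = 5.46667 / 7.275 = 0.7514 = 75.14%

F_rel = 75.1%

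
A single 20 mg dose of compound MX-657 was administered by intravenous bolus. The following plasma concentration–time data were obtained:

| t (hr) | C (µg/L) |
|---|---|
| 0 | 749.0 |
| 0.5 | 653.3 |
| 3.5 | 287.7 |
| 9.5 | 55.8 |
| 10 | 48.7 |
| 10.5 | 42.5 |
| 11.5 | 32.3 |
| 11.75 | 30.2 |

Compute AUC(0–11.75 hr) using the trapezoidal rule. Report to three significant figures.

Trapezoidal AUC_0→11.75:
  [0→0.5]: (749.0+653.3)/2 × 0.5 = 350.575
  [0.5→3.5]: (653.3+287.7)/2 × 3 = 1411.5
  [3.5→9.5]: (287.7+55.8)/2 × 6 = 1030.5
  [9.5→10]: (55.8+48.7)/2 × 0.5 = 26.125
  [10→10.5]: (48.7+42.5)/2 × 0.5 = 22.8
  [10.5→11.5]: (42.5+32.3)/2 × 1 = 37.4
  [11.5→11.75]: (32.3+30.2)/2 × 0.25 = 7.8125
  Sum = 2886.7125 µg/L·hr

AUC = 2890 µg/L·hr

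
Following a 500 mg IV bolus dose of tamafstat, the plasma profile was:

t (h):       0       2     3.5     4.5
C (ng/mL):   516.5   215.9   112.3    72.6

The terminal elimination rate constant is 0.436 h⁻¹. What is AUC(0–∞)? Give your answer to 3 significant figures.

Trapezoidal AUC_0→4.5:
  [0→2]: (516.5+215.9)/2 × 2 = 732.4
  [2→3.5]: (215.9+112.3)/2 × 1.5 = 246.15
  [3.5→4.5]: (112.3+72.6)/2 × 1 = 92.45
  Sum = 1071.0 ng/mL·h
Extrapolated tail: C_last / k_e = 72.6 / 0.436 = 166.514
AUC_0→∞ = 1071.0 + 166.514 = 1237.514 ng/mL·h

AUC = 1240 ng/mL·h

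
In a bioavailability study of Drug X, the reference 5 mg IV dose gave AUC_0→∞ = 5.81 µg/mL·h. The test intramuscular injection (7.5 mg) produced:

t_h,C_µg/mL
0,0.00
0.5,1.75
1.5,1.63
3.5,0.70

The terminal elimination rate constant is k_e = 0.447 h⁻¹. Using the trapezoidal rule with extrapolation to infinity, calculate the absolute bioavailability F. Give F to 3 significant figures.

Trapezoidal AUC_0→3.5 (intramuscular injection):
  [0→0.5]: (0.00+1.75)/2 × 0.5 = 0.4375
  [0.5→1.5]: (1.75+1.63)/2 × 1 = 1.69
  [1.5→3.5]: (1.63+0.70)/2 × 2 = 2.33
  Sum = 4.4575 µg/mL·h
Tail: C_last/k_e = 0.70/0.447 = 1.566
AUC_0→∞ (intramuscular injection) = 4.4575 + 1.566 = 6.0235 µg/mL·h
F = (AUC_ev/D_ev)/(AUC_iv/D_iv) = (6.0235/7.5)/(5.81/5) = 0.803133/1.162 = 0.6912

F = 0.691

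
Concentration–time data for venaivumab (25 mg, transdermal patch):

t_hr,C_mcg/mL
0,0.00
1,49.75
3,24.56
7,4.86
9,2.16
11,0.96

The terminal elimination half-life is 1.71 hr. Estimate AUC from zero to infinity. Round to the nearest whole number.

AUC = 171 mcg/mL·hr

Trapezoidal AUC_0→11:
  [0→1]: (0.00+49.75)/2 × 1 = 24.875
  [1→3]: (49.75+24.56)/2 × 2 = 74.31
  [3→7]: (24.56+4.86)/2 × 4 = 58.84
  [7→9]: (4.86+2.16)/2 × 2 = 7.02
  [9→11]: (2.16+0.96)/2 × 2 = 3.12
  Sum = 168.165 mcg/mL·hr
k_e = ln2 / t½ = 0.693147 / 1.71 = 0.4053 hr^-1
Extrapolated tail: C_last / k_e = 0.96 / 0.4053 = 2.369
AUC_0→∞ = 168.165 + 2.369 = 170.534 mcg/mL·hr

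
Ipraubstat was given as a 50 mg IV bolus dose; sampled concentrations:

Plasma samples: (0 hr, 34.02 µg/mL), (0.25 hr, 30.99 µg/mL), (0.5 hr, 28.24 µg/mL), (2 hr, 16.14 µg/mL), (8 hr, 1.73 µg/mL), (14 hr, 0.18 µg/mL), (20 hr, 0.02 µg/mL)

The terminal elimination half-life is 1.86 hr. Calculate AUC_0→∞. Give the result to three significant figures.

Trapezoidal AUC_0→20:
  [0→0.25]: (34.02+30.99)/2 × 0.25 = 8.12625
  [0.25→0.5]: (30.99+28.24)/2 × 0.25 = 7.40375
  [0.5→2]: (28.24+16.14)/2 × 1.5 = 33.285
  [2→8]: (16.14+1.73)/2 × 6 = 53.61
  [8→14]: (1.73+0.18)/2 × 6 = 5.73
  [14→20]: (0.18+0.02)/2 × 6 = 0.6
  Sum = 108.755 µg/mL·hr
k_e = ln2 / t½ = 0.693147 / 1.86 = 0.3727 hr^-1
Extrapolated tail: C_last / k_e = 0.02 / 0.3727 = 0.054
AUC_0→∞ = 108.755 + 0.054 = 108.809 µg/mL·hr

AUC = 109 µg/mL·hr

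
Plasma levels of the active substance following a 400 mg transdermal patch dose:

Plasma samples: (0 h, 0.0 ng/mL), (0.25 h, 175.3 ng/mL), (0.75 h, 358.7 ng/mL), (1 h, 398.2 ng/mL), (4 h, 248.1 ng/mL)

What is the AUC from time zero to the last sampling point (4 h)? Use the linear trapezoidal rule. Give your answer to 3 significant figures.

AUC = 1220 ng/mL·h

Trapezoidal AUC_0→4:
  [0→0.25]: (0.0+175.3)/2 × 0.25 = 21.9125
  [0.25→0.75]: (175.3+358.7)/2 × 0.5 = 133.5
  [0.75→1]: (358.7+398.2)/2 × 0.25 = 94.6125
  [1→4]: (398.2+248.1)/2 × 3 = 969.45
  Sum = 1219.475 ng/mL·h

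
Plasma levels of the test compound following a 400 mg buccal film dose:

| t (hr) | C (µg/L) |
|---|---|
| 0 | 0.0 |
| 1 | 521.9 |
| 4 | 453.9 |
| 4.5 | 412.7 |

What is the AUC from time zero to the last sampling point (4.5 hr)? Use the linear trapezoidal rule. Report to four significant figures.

Trapezoidal AUC_0→4.5:
  [0→1]: (0.0+521.9)/2 × 1 = 260.95
  [1→4]: (521.9+453.9)/2 × 3 = 1463.7
  [4→4.5]: (453.9+412.7)/2 × 0.5 = 216.65
  Sum = 1941.3 µg/L·hr

AUC = 1941 µg/L·hr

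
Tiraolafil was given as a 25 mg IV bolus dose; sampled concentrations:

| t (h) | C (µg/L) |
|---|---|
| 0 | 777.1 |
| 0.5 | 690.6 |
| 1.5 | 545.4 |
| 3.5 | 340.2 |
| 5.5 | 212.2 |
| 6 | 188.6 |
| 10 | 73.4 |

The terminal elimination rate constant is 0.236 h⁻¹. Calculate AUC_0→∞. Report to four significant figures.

Trapezoidal AUC_0→10:
  [0→0.5]: (777.1+690.6)/2 × 0.5 = 366.925
  [0.5→1.5]: (690.6+545.4)/2 × 1 = 618.0
  [1.5→3.5]: (545.4+340.2)/2 × 2 = 885.6
  [3.5→5.5]: (340.2+212.2)/2 × 2 = 552.4
  [5.5→6]: (212.2+188.6)/2 × 0.5 = 100.2
  [6→10]: (188.6+73.4)/2 × 4 = 524.0
  Sum = 3047.125 µg/L·h
Extrapolated tail: C_last / k_e = 73.4 / 0.236 = 311.017
AUC_0→∞ = 3047.125 + 311.017 = 3358.142 µg/L·h

AUC = 3358 µg/L·h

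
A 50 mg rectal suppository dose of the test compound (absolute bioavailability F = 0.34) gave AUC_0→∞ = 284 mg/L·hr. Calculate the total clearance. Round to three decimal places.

CL = 0.060 L/hr

CL = F × Dose / AUC_0→∞
   = 0.34 × 50 / 284 = 0.0598592 L/hr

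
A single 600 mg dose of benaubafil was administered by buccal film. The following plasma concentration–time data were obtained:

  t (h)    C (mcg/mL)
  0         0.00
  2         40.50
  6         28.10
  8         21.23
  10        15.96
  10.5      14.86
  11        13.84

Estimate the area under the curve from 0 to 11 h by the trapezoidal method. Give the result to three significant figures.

Trapezoidal AUC_0→11:
  [0→2]: (0.00+40.50)/2 × 2 = 40.5
  [2→6]: (40.50+28.10)/2 × 4 = 137.2
  [6→8]: (28.10+21.23)/2 × 2 = 49.33
  [8→10]: (21.23+15.96)/2 × 2 = 37.19
  [10→10.5]: (15.96+14.86)/2 × 0.5 = 7.705
  [10.5→11]: (14.86+13.84)/2 × 0.5 = 7.175
  Sum = 279.1 mcg/mL·h

AUC = 279 mcg/mL·h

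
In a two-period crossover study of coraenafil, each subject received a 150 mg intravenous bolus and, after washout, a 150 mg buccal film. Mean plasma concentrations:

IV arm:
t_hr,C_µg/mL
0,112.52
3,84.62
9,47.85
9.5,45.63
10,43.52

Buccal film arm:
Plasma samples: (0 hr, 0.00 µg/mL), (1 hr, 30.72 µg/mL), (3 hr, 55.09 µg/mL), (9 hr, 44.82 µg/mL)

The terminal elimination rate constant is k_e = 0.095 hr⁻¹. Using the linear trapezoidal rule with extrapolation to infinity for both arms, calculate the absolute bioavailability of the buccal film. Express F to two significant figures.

F = 0.73

Trapezoidal AUC_0→10 (IV):
  [0→3]: (112.52+84.62)/2 × 3 = 295.71
  [3→9]: (84.62+47.85)/2 × 6 = 397.41
  [9→9.5]: (47.85+45.63)/2 × 0.5 = 23.37
  [9.5→10]: (45.63+43.52)/2 × 0.5 = 22.2875
  Sum = 738.7775 µg/mL·hr
IV tail: 43.52/0.095 = 458.105; AUC_iv,0→∞ = 738.7775 + 458.105 = 1196.8825 µg/mL·hr
Trapezoidal AUC_0→9 (buccal film):
  [0→1]: (0.00+30.72)/2 × 1 = 15.36
  [1→3]: (30.72+55.09)/2 × 2 = 85.81
  [3→9]: (55.09+44.82)/2 × 6 = 299.73
  Sum = 400.9 µg/mL·hr
buccal film tail: 44.82/0.095 = 471.789; AUC_ev,0→∞ = 400.9 + 471.789 = 872.689 µg/mL·hr
F = (AUC_ev/D_ev)/(AUC_iv/D_iv) = (872.689/150)/(1196.8825/150) = 5.81793/7.97922 = 0.7291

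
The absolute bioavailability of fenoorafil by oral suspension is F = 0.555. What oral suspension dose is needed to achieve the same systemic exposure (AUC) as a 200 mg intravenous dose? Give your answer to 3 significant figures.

For equal systemic exposure: F × D_ev = D_iv
D_ev = D_iv / F = 200 / 0.555 = 360.36 mg

D_oral = 360 mg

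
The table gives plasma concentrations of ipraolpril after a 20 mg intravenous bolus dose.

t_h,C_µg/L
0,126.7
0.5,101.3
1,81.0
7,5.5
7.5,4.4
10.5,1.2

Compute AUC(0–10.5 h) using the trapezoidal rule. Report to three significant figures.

AUC = 373 µg/L·h

Trapezoidal AUC_0→10.5:
  [0→0.5]: (126.7+101.3)/2 × 0.5 = 57.0
  [0.5→1]: (101.3+81.0)/2 × 0.5 = 45.575
  [1→7]: (81.0+5.5)/2 × 6 = 259.5
  [7→7.5]: (5.5+4.4)/2 × 0.5 = 2.475
  [7.5→10.5]: (4.4+1.2)/2 × 3 = 8.4
  Sum = 372.95 µg/L·h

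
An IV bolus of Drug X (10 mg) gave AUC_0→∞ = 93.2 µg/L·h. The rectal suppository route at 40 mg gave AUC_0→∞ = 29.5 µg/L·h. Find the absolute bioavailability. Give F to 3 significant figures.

F = (AUC_ev / D_ev) / (AUC_iv / D_iv)
  = (29.5/40) / (93.2/10)
  = 0.7375 / 9.32 = 0.0791

F = 0.0791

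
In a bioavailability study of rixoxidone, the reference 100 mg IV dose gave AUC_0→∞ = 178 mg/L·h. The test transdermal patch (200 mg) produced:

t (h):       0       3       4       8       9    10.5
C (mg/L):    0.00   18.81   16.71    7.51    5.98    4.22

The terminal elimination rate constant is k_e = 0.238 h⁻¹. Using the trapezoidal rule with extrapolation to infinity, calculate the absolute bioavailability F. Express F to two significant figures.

F = 0.36

Trapezoidal AUC_0→10.5 (transdermal patch):
  [0→3]: (0.00+18.81)/2 × 3 = 28.215
  [3→4]: (18.81+16.71)/2 × 1 = 17.76
  [4→8]: (16.71+7.51)/2 × 4 = 48.44
  [8→9]: (7.51+5.98)/2 × 1 = 6.745
  [9→10.5]: (5.98+4.22)/2 × 1.5 = 7.65
  Sum = 108.81 mg/L·h
Tail: C_last/k_e = 4.22/0.238 = 17.731
AUC_0→∞ (transdermal patch) = 108.81 + 17.731 = 126.541 mg/L·h
F = (AUC_ev/D_ev)/(AUC_iv/D_iv) = (126.541/200)/(178/100) = 0.632705/1.78 = 0.3555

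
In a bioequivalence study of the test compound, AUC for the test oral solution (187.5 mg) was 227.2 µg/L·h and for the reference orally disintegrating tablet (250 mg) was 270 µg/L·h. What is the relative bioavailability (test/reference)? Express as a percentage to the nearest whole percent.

F_rel = 112%

F_rel = (AUC_test/D_test) / (AUC_ref/D_ref)
      = (227.2/187.5) / (270/250)
      = 1.21173 / 1.08 = 1.1220 = 112.20%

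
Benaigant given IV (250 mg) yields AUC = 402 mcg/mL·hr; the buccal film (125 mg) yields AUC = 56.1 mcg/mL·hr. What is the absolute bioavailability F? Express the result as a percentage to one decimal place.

F = 27.9%

F = (AUC_ev / D_ev) / (AUC_iv / D_iv)
  = (56.1/125) / (402/250)
  = 0.4488 / 1.608 = 0.2791
  = 27.91%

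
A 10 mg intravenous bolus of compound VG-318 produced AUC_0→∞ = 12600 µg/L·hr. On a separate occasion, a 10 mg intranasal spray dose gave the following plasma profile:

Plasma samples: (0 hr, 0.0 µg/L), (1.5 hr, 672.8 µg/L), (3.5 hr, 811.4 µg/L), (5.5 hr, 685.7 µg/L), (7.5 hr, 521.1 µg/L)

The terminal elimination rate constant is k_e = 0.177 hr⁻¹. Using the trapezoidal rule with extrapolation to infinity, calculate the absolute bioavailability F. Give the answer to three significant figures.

F = 0.606

Trapezoidal AUC_0→7.5 (intranasal spray):
  [0→1.5]: (0.0+672.8)/2 × 1.5 = 504.6
  [1.5→3.5]: (672.8+811.4)/2 × 2 = 1484.2
  [3.5→5.5]: (811.4+685.7)/2 × 2 = 1497.1
  [5.5→7.5]: (685.7+521.1)/2 × 2 = 1206.8
  Sum = 4692.7 µg/L·hr
Tail: C_last/k_e = 521.1/0.177 = 2944.068
AUC_0→∞ (intranasal spray) = 4692.7 + 2944.068 = 7636.768 µg/L·hr
F = (AUC_ev/D_ev)/(AUC_iv/D_iv) = (7636.768/10)/(12600/10) = 763.6768/1260 = 0.6061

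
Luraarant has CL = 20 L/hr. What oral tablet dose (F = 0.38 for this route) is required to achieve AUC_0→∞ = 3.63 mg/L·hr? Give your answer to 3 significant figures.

Dose = CL × AUC_0→∞ / F
     = 20 × 3.63 / 0.38 = 191.053 mg

Dose = 191 mg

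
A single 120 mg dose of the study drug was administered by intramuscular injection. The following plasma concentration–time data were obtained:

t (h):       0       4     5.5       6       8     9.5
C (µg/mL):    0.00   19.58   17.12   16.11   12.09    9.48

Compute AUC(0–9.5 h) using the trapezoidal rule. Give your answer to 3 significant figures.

AUC = 119 µg/mL·h

Trapezoidal AUC_0→9.5:
  [0→4]: (0.00+19.58)/2 × 4 = 39.16
  [4→5.5]: (19.58+17.12)/2 × 1.5 = 27.525
  [5.5→6]: (17.12+16.11)/2 × 0.5 = 8.3075
  [6→8]: (16.11+12.09)/2 × 2 = 28.2
  [8→9.5]: (12.09+9.48)/2 × 1.5 = 16.1775
  Sum = 119.37 µg/mL·h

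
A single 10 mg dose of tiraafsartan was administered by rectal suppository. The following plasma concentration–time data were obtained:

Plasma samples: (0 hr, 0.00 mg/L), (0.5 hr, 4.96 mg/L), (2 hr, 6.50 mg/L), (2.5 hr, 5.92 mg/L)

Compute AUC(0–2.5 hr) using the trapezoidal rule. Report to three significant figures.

Trapezoidal AUC_0→2.5:
  [0→0.5]: (0.00+4.96)/2 × 0.5 = 1.24
  [0.5→2]: (4.96+6.50)/2 × 1.5 = 8.595
  [2→2.5]: (6.50+5.92)/2 × 0.5 = 3.105
  Sum = 12.94 mg/L·hr

AUC = 12.9 mg/L·hr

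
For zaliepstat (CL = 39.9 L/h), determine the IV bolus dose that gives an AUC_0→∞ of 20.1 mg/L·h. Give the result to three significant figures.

Dose = 802 mg

Dose_iv = CL × AUC_0→∞
     = 39.9 × 20.1 = 801.99 mg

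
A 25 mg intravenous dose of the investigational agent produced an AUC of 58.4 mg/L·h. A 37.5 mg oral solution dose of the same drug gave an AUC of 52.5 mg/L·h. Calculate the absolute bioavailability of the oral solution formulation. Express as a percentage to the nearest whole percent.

F = (AUC_ev / D_ev) / (AUC_iv / D_iv)
  = (52.5/37.5) / (58.4/25)
  = 1.4 / 2.336 = 0.5993
  = 59.93%

F = 60%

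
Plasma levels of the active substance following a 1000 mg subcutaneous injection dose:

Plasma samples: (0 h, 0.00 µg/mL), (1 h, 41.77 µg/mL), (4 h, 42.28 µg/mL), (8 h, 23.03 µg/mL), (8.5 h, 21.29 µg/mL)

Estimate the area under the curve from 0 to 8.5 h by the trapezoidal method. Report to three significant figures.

AUC = 289 µg/mL·h

Trapezoidal AUC_0→8.5:
  [0→1]: (0.00+41.77)/2 × 1 = 20.885
  [1→4]: (41.77+42.28)/2 × 3 = 126.075
  [4→8]: (42.28+23.03)/2 × 4 = 130.62
  [8→8.5]: (23.03+21.29)/2 × 0.5 = 11.08
  Sum = 288.66 µg/mL·h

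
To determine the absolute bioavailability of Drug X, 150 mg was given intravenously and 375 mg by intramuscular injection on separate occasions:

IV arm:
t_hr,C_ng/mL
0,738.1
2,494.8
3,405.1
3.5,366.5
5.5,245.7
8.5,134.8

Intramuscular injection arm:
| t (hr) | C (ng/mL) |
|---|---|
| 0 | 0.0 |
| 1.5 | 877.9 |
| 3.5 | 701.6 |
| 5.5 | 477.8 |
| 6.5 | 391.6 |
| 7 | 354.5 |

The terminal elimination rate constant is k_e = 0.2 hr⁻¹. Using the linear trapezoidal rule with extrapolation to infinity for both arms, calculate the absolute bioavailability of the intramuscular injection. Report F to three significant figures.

Trapezoidal AUC_0→8.5 (IV):
  [0→2]: (738.1+494.8)/2 × 2 = 1232.9
  [2→3]: (494.8+405.1)/2 × 1 = 449.95
  [3→3.5]: (405.1+366.5)/2 × 0.5 = 192.9
  [3.5→5.5]: (366.5+245.7)/2 × 2 = 612.2
  [5.5→8.5]: (245.7+134.8)/2 × 3 = 570.75
  Sum = 3058.7 ng/mL·hr
IV tail: 134.8/0.2 = 674.000; AUC_iv,0→∞ = 3058.7 + 674.000 = 3732.7 ng/mL·hr
Trapezoidal AUC_0→7 (intramuscular injection):
  [0→1.5]: (0.0+877.9)/2 × 1.5 = 658.425
  [1.5→3.5]: (877.9+701.6)/2 × 2 = 1579.5
  [3.5→5.5]: (701.6+477.8)/2 × 2 = 1179.4
  [5.5→6.5]: (477.8+391.6)/2 × 1 = 434.7
  [6.5→7]: (391.6+354.5)/2 × 0.5 = 186.525
  Sum = 4038.55 ng/mL·hr
intramuscular injection tail: 354.5/0.2 = 1772.500; AUC_ev,0→∞ = 4038.55 + 1772.500 = 5811.05 ng/mL·hr
F = (AUC_ev/D_ev)/(AUC_iv/D_iv) = (5811.05/375)/(3732.7/150) = 15.4961/24.8847 = 0.6227

F = 0.623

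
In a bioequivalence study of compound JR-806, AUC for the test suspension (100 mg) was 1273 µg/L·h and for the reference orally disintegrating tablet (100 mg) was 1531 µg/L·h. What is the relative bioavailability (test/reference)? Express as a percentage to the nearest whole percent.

F_rel = (AUC_test/D_test) / (AUC_ref/D_ref)
      = (1273/100) / (1531/100)
      = 12.73 / 15.31 = 0.8315 = 83.15%

F_rel = 83%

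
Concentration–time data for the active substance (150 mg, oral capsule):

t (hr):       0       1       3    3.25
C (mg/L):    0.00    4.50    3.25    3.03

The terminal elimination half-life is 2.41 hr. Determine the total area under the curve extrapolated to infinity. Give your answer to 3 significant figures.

AUC = 21.3 mg/L·hr

Trapezoidal AUC_0→3.25:
  [0→1]: (0.00+4.50)/2 × 1 = 2.25
  [1→3]: (4.50+3.25)/2 × 2 = 7.75
  [3→3.25]: (3.25+3.03)/2 × 0.25 = 0.785
  Sum = 10.785 mg/L·hr
k_e = ln2 / t½ = 0.693147 / 2.41 = 0.2876 hr^-1
Extrapolated tail: C_last / k_e = 3.03 / 0.2876 = 10.535
AUC_0→∞ = 10.785 + 10.535 = 21.32 mg/L·hr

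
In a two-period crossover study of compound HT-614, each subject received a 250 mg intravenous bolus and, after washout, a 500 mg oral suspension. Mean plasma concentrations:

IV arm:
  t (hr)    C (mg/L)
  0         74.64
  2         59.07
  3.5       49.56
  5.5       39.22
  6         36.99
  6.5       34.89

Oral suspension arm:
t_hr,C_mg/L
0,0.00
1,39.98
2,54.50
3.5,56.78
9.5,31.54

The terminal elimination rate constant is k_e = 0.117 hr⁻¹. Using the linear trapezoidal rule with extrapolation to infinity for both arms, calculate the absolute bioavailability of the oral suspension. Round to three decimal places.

Trapezoidal AUC_0→6.5 (IV):
  [0→2]: (74.64+59.07)/2 × 2 = 133.71
  [2→3.5]: (59.07+49.56)/2 × 1.5 = 81.4725
  [3.5→5.5]: (49.56+39.22)/2 × 2 = 88.78
  [5.5→6]: (39.22+36.99)/2 × 0.5 = 19.0525
  [6→6.5]: (36.99+34.89)/2 × 0.5 = 17.97
  Sum = 340.985 mg/L·hr
IV tail: 34.89/0.117 = 298.205; AUC_iv,0→∞ = 340.985 + 298.205 = 639.19 mg/L·hr
Trapezoidal AUC_0→9.5 (oral suspension):
  [0→1]: (0.00+39.98)/2 × 1 = 19.99
  [1→2]: (39.98+54.50)/2 × 1 = 47.24
  [2→3.5]: (54.50+56.78)/2 × 1.5 = 83.46
  [3.5→9.5]: (56.78+31.54)/2 × 6 = 264.96
  Sum = 415.65 mg/L·hr
oral suspension tail: 31.54/0.117 = 269.573; AUC_ev,0→∞ = 415.65 + 269.573 = 685.223 mg/L·hr
F = (AUC_ev/D_ev)/(AUC_iv/D_iv) = (685.223/500)/(639.19/250) = 1.370446/2.55676 = 0.5360

F = 0.536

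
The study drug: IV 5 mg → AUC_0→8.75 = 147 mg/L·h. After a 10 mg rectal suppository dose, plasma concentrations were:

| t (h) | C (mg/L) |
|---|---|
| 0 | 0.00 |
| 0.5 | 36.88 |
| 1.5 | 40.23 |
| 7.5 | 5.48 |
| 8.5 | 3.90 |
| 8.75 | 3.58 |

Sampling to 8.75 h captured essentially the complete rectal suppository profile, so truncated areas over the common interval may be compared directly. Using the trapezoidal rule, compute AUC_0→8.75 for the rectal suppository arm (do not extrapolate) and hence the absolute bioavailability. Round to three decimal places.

F = 0.648

Trapezoidal AUC_0→8.75 (rectal suppository):
  [0→0.5]: (0.00+36.88)/2 × 0.5 = 9.22
  [0.5→1.5]: (36.88+40.23)/2 × 1 = 38.555
  [1.5→7.5]: (40.23+5.48)/2 × 6 = 137.13
  [7.5→8.5]: (5.48+3.90)/2 × 1 = 4.69
  [8.5→8.75]: (3.90+3.58)/2 × 0.25 = 0.935
  Sum = 190.53 mg/L·h
F = (AUC_ev/D_ev)/(AUC_iv/D_iv) = (190.53/10)/(147/5) = 19.053/29.4 = 0.6481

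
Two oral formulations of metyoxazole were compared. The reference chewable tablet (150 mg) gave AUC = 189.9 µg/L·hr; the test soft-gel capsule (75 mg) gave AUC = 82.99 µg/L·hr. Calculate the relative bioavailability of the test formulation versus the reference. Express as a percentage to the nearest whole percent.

F_rel = (AUC_test/D_test) / (AUC_ref/D_ref)
      = (82.99/75) / (189.9/150)
      = 1.10653 / 1.266 = 0.8740 = 87.40%

F_rel = 87%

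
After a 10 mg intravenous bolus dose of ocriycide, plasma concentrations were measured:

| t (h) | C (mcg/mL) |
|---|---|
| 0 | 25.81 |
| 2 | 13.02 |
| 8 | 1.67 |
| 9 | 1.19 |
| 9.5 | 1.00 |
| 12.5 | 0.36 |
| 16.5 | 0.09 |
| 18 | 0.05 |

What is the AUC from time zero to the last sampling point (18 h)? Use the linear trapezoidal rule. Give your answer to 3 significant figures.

AUC = 87.9 mcg/mL·h

Trapezoidal AUC_0→18:
  [0→2]: (25.81+13.02)/2 × 2 = 38.83
  [2→8]: (13.02+1.67)/2 × 6 = 44.07
  [8→9]: (1.67+1.19)/2 × 1 = 1.43
  [9→9.5]: (1.19+1.00)/2 × 0.5 = 0.5475
  [9.5→12.5]: (1.00+0.36)/2 × 3 = 2.04
  [12.5→16.5]: (0.36+0.09)/2 × 4 = 0.9
  [16.5→18]: (0.09+0.05)/2 × 1.5 = 0.105
  Sum = 87.9225 mcg/mL·h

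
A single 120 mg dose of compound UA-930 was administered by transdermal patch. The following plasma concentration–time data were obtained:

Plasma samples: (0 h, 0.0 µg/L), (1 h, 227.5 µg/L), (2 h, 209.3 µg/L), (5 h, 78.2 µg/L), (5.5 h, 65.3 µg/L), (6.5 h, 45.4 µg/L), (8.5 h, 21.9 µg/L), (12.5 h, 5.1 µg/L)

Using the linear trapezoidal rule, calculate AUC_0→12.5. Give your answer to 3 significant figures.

Trapezoidal AUC_0→12.5:
  [0→1]: (0.0+227.5)/2 × 1 = 113.75
  [1→2]: (227.5+209.3)/2 × 1 = 218.4
  [2→5]: (209.3+78.2)/2 × 3 = 431.25
  [5→5.5]: (78.2+65.3)/2 × 0.5 = 35.875
  [5.5→6.5]: (65.3+45.4)/2 × 1 = 55.35
  [6.5→8.5]: (45.4+21.9)/2 × 2 = 67.3
  [8.5→12.5]: (21.9+5.1)/2 × 4 = 54.0
  Sum = 975.925 µg/L·h

AUC = 976 µg/L·h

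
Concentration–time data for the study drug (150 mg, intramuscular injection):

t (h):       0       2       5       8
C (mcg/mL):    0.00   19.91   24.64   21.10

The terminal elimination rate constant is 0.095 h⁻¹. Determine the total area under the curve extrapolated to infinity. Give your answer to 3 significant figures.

AUC = 377 mcg/mL·h

Trapezoidal AUC_0→8:
  [0→2]: (0.00+19.91)/2 × 2 = 19.91
  [2→5]: (19.91+24.64)/2 × 3 = 66.825
  [5→8]: (24.64+21.10)/2 × 3 = 68.61
  Sum = 155.345 mcg/mL·h
Extrapolated tail: C_last / k_e = 21.10 / 0.095 = 222.105
AUC_0→∞ = 155.345 + 222.105 = 377.45 mcg/mL·h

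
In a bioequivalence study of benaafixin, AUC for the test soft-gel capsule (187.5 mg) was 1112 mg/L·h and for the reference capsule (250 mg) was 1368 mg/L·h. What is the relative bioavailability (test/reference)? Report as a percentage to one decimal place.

F_rel = 108.4%

F_rel = (AUC_test/D_test) / (AUC_ref/D_ref)
      = (1112/187.5) / (1368/250)
      = 5.93067 / 5.472 = 1.0838 = 108.38%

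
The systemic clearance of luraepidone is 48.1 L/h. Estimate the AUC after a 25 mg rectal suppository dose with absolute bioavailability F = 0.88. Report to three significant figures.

AUC_0→∞ = F × Dose / CL
        = 0.88 × 25 / 48.1 = 0.45738 mg/L·h

AUC = 0.457 mg/L·h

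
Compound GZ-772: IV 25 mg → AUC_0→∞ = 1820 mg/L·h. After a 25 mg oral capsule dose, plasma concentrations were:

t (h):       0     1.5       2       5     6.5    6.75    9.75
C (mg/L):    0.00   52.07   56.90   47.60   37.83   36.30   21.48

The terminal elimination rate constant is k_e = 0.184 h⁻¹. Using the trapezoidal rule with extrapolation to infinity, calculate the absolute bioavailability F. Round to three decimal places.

Trapezoidal AUC_0→9.75 (oral capsule):
  [0→1.5]: (0.00+52.07)/2 × 1.5 = 39.0525
  [1.5→2]: (52.07+56.90)/2 × 0.5 = 27.2425
  [2→5]: (56.90+47.60)/2 × 3 = 156.75
  [5→6.5]: (47.60+37.83)/2 × 1.5 = 64.0725
  [6.5→6.75]: (37.83+36.30)/2 × 0.25 = 9.26625
  [6.75→9.75]: (36.30+21.48)/2 × 3 = 86.67
  Sum = 383.05375 mg/L·h
Tail: C_last/k_e = 21.48/0.184 = 116.739
AUC_0→∞ (oral capsule) = 383.05375 + 116.739 = 499.79275 mg/L·h
F = (AUC_ev/D_ev)/(AUC_iv/D_iv) = (499.79275/25)/(1820/25) = 19.99171/72.8 = 0.2746

F = 0.275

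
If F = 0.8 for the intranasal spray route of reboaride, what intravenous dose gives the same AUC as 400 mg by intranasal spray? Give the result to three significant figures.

D_iv = 320 mg

Systemic exposure from an extravascular dose = F × D_ev, so the equivalent IV dose is F × D_ev.
D_iv = F × D_ev = 0.8 × 400 = 320 mg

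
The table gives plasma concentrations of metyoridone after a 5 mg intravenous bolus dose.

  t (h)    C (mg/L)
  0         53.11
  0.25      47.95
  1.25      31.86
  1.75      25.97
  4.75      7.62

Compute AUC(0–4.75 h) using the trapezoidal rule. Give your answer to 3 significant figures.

AUC = 117 mg/L·h

Trapezoidal AUC_0→4.75:
  [0→0.25]: (53.11+47.95)/2 × 0.25 = 12.6325
  [0.25→1.25]: (47.95+31.86)/2 × 1 = 39.905
  [1.25→1.75]: (31.86+25.97)/2 × 0.5 = 14.4575
  [1.75→4.75]: (25.97+7.62)/2 × 3 = 50.385
  Sum = 117.38 mg/L·h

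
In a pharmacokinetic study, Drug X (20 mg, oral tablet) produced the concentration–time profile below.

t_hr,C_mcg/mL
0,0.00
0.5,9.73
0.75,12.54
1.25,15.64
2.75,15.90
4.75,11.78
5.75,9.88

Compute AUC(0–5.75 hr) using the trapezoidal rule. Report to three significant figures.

Trapezoidal AUC_0→5.75:
  [0→0.5]: (0.00+9.73)/2 × 0.5 = 2.4325
  [0.5→0.75]: (9.73+12.54)/2 × 0.25 = 2.78375
  [0.75→1.25]: (12.54+15.64)/2 × 0.5 = 7.045
  [1.25→2.75]: (15.64+15.90)/2 × 1.5 = 23.655
  [2.75→4.75]: (15.90+11.78)/2 × 2 = 27.68
  [4.75→5.75]: (11.78+9.88)/2 × 1 = 10.83
  Sum = 74.42625 mcg/mL·hr

AUC = 74.4 mcg/mL·hr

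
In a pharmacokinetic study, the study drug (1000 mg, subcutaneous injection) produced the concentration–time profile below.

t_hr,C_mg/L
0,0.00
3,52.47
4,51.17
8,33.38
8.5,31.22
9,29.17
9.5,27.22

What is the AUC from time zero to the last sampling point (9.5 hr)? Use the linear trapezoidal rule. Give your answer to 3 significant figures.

AUC = 345 mg/L·hr

Trapezoidal AUC_0→9.5:
  [0→3]: (0.00+52.47)/2 × 3 = 78.705
  [3→4]: (52.47+51.17)/2 × 1 = 51.82
  [4→8]: (51.17+33.38)/2 × 4 = 169.1
  [8→8.5]: (33.38+31.22)/2 × 0.5 = 16.15
  [8.5→9]: (31.22+29.17)/2 × 0.5 = 15.0975
  [9→9.5]: (29.17+27.22)/2 × 0.5 = 14.0975
  Sum = 344.97 mg/L·hr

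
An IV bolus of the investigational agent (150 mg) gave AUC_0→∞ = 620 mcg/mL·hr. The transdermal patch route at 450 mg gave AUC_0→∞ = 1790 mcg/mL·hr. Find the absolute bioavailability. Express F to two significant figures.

F = (AUC_ev / D_ev) / (AUC_iv / D_iv)
  = (1790/450) / (620/150)
  = 3.97778 / 4.13333 = 0.9624

F = 0.96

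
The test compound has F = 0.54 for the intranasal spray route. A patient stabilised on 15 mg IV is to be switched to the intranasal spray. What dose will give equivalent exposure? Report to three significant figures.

D_intranasal = 27.8 mg

For equal systemic exposure: F × D_ev = D_iv
D_ev = D_iv / F = 15 / 0.54 = 27.7778 mg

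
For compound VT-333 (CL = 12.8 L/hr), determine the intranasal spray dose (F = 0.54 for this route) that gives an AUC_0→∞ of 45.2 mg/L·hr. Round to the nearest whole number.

Dose = 1071 mg

Dose = CL × AUC_0→∞ / F
     = 12.8 × 45.2 / 0.54 = 1071.41 mg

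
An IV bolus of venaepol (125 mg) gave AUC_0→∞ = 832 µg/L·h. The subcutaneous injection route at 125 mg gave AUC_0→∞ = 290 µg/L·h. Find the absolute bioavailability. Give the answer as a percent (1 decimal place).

F = 34.9%

F = (AUC_ev / D_ev) / (AUC_iv / D_iv)
  = (290/125) / (832/125)
  = 2.32 / 6.656 = 0.3486
  = 34.86%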